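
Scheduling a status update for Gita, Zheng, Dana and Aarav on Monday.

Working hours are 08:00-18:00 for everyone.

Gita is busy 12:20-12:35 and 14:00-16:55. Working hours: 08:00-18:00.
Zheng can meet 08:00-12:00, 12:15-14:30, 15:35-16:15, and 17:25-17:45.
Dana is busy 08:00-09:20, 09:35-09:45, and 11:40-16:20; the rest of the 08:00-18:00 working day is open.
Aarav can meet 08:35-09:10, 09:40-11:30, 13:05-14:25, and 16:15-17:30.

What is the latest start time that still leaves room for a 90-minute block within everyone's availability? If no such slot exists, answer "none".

10:00

Gita free within 08:00–18:00: 08:00–12:20, 12:35–14:00, 16:55–18:00.
Dana free within 08:00–18:00: 09:20–09:35, 09:45–11:40, 16:20–18:00.
Gita ∩ Zheng: 08:00–12:00, 12:15–12:20, 12:35–14:00, 17:25–17:45.
Gita ∩ Zheng ∩ Dana: 09:20–09:35, 09:45–11:40, 17:25–17:45.
Gita ∩ Zheng ∩ Dana ∩ Aarav: 09:45–11:30, 17:25–17:30.
Windows ≥ 90 min: 09:45–11:30.
Latest start in the last window 09:45–11:30 is 11:30 − 90 min = 10:00.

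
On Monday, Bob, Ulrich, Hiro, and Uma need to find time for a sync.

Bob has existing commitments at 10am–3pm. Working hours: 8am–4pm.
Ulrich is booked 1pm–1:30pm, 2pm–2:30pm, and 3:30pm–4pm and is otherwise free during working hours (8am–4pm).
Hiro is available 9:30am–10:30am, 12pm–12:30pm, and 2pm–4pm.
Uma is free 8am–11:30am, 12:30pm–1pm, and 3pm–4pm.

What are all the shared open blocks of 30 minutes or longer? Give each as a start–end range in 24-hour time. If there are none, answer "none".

Bob free within 08:00–16:00: 08:00–10:00, 15:00–16:00.
Ulrich free within 08:00–16:00: 08:00–13:00, 13:30–14:00, 14:30–15:30.
Bob ∩ Ulrich: 08:00–10:00, 15:00–15:30.
Bob ∩ Ulrich ∩ Hiro: 09:30–10:00, 15:00–15:30.
Bob ∩ Ulrich ∩ Hiro ∩ Uma: 09:30–10:00, 15:00–15:30.
Windows ≥ 30 min: 09:30–10:00, 15:00–15:30.

09:30–10:00, 15:00–15:30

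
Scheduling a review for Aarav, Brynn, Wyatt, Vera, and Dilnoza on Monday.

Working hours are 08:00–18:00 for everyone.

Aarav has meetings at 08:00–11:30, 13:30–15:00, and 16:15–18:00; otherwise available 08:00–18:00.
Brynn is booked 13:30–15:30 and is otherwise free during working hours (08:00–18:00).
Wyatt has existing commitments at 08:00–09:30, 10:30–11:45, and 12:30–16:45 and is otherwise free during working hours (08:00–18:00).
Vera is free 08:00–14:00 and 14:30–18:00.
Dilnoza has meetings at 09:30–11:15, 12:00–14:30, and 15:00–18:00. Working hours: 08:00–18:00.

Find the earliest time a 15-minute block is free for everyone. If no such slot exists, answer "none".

Aarav free within 08:00–18:00: 11:30–13:30, 15:00–16:15.
Brynn free within 08:00–18:00: 08:00–13:30, 15:30–18:00.
Wyatt free within 08:00–18:00: 09:30–10:30, 11:45–12:30, 16:45–18:00.
Dilnoza free within 08:00–18:00: 08:00–09:30, 11:15–12:00, 14:30–15:00.
Aarav ∩ Brynn: 11:30–13:30, 15:30–16:15.
Aarav ∩ Brynn ∩ Wyatt: 11:45–12:30.
Aarav ∩ Brynn ∩ Wyatt ∩ Vera: 11:45–12:30.
Aarav ∩ Brynn ∩ Wyatt ∩ Vera ∩ Dilnoza: 11:45–12:00.
Windows ≥ 15 min: 11:45–12:00.
Earliest such window starts at 11:45.

11:45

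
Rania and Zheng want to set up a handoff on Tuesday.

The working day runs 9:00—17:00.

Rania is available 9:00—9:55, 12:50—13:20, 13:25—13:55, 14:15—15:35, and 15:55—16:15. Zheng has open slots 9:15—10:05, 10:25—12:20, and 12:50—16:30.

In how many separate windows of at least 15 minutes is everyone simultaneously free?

Rania ∩ Zheng: 09:15–09:55, 12:50–13:20, 13:25–13:55, 14:15–15:35, 15:55–16:15.
Windows ≥ 15 min: 09:15–09:55, 12:50–13:20, 13:25–13:55, 14:15–15:35, 15:55–16:15.
That's 5 windows.

5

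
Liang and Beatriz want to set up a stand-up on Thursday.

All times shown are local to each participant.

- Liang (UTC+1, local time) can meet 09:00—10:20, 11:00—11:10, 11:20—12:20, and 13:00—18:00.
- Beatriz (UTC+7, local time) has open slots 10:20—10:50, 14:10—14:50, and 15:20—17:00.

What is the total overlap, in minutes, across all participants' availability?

Liang → UTC: 08:00–09:20, 10:00–10:10, 10:20–11:20, 12:00–17:00.
Beatriz → UTC: 03:20–03:50, 07:10–07:50, 08:20–10:00.
Liang ∩ Beatriz: 08:20–09:20.
Total common minutes: 60.

60 minutes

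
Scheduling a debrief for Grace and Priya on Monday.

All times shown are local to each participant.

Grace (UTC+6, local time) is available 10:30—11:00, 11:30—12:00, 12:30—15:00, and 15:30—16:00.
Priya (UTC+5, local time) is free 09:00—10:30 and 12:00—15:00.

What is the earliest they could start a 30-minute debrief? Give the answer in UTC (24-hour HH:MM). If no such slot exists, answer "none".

04:30

Grace → UTC: 04:30–05:00, 05:30–06:00, 06:30–09:00, 09:30–10:00.
Priya → UTC: 04:00–05:30, 07:00–10:00.
Grace ∩ Priya: 04:30–05:00, 07:00–09:00, 09:30–10:00.
Windows ≥ 30 min: 04:30–05:00, 07:00–09:00, 09:30–10:00.
Earliest such window starts at 04:30.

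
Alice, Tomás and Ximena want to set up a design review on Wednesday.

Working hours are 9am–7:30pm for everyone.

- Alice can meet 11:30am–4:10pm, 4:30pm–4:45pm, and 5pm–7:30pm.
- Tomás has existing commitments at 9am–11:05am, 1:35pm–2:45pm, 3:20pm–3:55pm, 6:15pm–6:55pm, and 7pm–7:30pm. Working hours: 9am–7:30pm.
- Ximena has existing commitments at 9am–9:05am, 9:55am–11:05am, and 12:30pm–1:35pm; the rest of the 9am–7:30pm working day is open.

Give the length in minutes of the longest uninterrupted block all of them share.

Tomás free within 09:00–19:30: 11:05–13:35, 14:45–15:20, 15:55–18:15, 18:55–19:00.
Ximena free within 09:00–19:30: 09:05–09:55, 11:05–12:30, 13:35–19:30.
Alice ∩ Tomás: 11:30–13:35, 14:45–15:20, 15:55–16:10, 16:30–16:45, 17:00–18:15, 18:55–19:00.
Alice ∩ Tomás ∩ Ximena: 11:30–12:30, 14:45–15:20, 15:55–16:10, 16:30–16:45, 17:00–18:15, 18:55–19:00.
Common window lengths: 60, 35, 15, 15, 75, 5 min; longest is 75.

75 minutes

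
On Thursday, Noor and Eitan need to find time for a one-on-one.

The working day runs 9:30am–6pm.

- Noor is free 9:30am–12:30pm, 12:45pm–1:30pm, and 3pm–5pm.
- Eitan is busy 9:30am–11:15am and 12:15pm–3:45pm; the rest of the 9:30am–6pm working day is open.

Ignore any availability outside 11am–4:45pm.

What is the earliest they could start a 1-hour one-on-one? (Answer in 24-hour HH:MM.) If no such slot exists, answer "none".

11:15

Eitan free within 09:30–18:00: 11:15–12:15, 15:45–18:00.
Noor ∩ Eitan: 11:15–12:15, 15:45–17:00.
Restricted to 11:00–16:45: 11:15–12:15, 15:45–16:45.
Windows ≥ 60 min: 11:15–12:15, 15:45–16:45.
Earliest such window starts at 11:15.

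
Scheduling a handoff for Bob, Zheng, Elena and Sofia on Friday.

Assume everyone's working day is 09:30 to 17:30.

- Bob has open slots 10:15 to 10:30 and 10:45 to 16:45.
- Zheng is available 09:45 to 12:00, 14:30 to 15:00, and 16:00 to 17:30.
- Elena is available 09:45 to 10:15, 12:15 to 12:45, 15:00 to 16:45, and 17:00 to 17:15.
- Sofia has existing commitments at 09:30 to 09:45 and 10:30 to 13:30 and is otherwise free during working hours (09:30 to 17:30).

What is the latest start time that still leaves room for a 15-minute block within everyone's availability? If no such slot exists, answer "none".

Sofia free within 09:30–17:30: 09:45–10:30, 13:30–17:30.
Bob ∩ Zheng: 10:15–10:30, 10:45–12:00, 14:30–15:00, 16:00–16:45.
Bob ∩ Zheng ∩ Elena: 16:00–16:45.
Bob ∩ Zheng ∩ Elena ∩ Sofia: 16:00–16:45.
Windows ≥ 15 min: 16:00–16:45.
Latest start in the last window 16:00–16:45 is 16:45 − 15 min = 16:30.

16:30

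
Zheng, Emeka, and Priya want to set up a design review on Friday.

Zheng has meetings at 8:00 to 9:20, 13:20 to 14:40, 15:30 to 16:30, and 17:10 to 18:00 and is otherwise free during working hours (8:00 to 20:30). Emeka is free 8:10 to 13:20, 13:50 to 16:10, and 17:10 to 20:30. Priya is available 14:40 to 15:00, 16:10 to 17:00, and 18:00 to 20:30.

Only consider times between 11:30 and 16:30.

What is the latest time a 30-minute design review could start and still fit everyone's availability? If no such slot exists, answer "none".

none

Zheng free within 08:00–20:30: 09:20–13:20, 14:40–15:30, 16:30–17:10, 18:00–20:30.
Zheng ∩ Emeka: 09:20–13:20, 14:40–15:30, 18:00–20:30.
Zheng ∩ Emeka ∩ Priya: 14:40–15:00, 18:00–20:30.
Restricted to 11:30–16:30: 14:40–15:00.
Windows ≥ 30 min: (none).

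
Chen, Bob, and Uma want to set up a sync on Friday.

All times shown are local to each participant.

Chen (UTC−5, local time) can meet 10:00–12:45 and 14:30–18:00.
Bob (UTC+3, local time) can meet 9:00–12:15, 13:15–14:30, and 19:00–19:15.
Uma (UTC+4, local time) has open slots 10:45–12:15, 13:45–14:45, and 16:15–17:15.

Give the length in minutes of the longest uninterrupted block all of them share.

0 minutes

Chen → UTC: 15:00–17:45, 19:30–23:00.
Bob → UTC: 06:00–09:15, 10:15–11:30, 16:00–16:15.
Uma → UTC: 06:45–08:15, 09:45–10:45, 12:15–13:15.
Chen ∩ Bob: 16:00–16:15.
Chen ∩ Bob ∩ Uma: (none).
No common window.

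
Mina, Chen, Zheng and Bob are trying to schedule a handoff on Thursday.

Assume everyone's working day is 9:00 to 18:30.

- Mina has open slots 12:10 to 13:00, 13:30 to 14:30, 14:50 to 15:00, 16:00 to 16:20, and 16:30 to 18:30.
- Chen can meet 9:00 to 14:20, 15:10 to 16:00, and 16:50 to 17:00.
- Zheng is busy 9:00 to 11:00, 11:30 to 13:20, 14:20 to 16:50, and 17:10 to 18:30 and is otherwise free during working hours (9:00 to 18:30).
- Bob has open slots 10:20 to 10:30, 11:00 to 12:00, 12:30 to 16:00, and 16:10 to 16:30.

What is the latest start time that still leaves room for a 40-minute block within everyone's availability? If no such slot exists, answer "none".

13:40

Zheng free within 09:00–18:30: 11:00–11:30, 13:20–14:20, 16:50–17:10.
Mina ∩ Chen: 12:10–13:00, 13:30–14:20, 16:50–17:00.
Mina ∩ Chen ∩ Zheng: 13:30–14:20, 16:50–17:00.
Mina ∩ Chen ∩ Zheng ∩ Bob: 13:30–14:20.
Windows ≥ 40 min: 13:30–14:20.
Latest start in the last window 13:30–14:20 is 14:20 − 40 min = 13:40.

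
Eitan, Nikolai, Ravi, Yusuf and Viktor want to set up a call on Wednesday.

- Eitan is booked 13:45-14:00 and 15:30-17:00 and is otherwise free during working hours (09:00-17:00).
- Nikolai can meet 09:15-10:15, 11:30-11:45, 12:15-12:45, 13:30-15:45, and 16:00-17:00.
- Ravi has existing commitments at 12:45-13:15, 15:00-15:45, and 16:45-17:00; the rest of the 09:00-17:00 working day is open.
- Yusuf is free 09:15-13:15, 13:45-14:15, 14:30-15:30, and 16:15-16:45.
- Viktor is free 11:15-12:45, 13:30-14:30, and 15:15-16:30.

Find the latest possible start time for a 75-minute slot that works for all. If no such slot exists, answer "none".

Eitan free within 09:00–17:00: 09:00–13:45, 14:00–15:30.
Ravi free within 09:00–17:00: 09:00–12:45, 13:15–15:00, 15:45–16:45.
Eitan ∩ Nikolai: 09:15–10:15, 11:30–11:45, 12:15–12:45, 13:30–13:45, 14:00–15:30.
Eitan ∩ Nikolai ∩ Ravi: 09:15–10:15, 11:30–11:45, 12:15–12:45, 13:30–13:45, 14:00–15:00.
Eitan ∩ Nikolai ∩ Ravi ∩ Yusuf: 09:15–10:15, 11:30–11:45, 12:15–12:45, 14:00–14:15, 14:30–15:00.
Eitan ∩ Nikolai ∩ Ravi ∩ Yusuf ∩ Viktor: 11:30–11:45, 12:15–12:45, 14:00–14:15.
Windows ≥ 75 min: (none).

none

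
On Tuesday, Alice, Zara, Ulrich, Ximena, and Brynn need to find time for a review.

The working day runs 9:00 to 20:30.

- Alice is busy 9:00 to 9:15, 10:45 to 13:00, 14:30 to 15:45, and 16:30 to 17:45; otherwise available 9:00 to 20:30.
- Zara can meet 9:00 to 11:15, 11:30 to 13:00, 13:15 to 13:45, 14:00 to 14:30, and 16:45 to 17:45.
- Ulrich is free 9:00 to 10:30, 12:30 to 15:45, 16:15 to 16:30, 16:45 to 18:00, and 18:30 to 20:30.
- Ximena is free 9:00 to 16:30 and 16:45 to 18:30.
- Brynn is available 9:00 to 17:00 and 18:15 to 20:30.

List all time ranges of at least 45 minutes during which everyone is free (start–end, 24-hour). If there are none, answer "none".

Alice free within 09:00–20:30: 09:15–10:45, 13:00–14:30, 15:45–16:30, 17:45–20:30.
Alice ∩ Zara: 09:15–10:45, 13:15–13:45, 14:00–14:30.
Alice ∩ Zara ∩ Ulrich: 09:15–10:30, 13:15–13:45, 14:00–14:30.
Alice ∩ Zara ∩ Ulrich ∩ Ximena: 09:15–10:30, 13:15–13:45, 14:00–14:30.
Alice ∩ Zara ∩ Ulrich ∩ Ximena ∩ Brynn: 09:15–10:30, 13:15–13:45, 14:00–14:30.
Windows ≥ 45 min: 09:15–10:30.

09:15–10:30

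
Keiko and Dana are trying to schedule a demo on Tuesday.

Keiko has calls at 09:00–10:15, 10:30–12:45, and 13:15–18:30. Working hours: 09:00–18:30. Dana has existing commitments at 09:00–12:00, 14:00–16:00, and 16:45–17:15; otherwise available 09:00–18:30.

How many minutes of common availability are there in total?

Keiko free within 09:00–18:30: 10:15–10:30, 12:45–13:15.
Dana free within 09:00–18:30: 12:00–14:00, 16:00–16:45, 17:15–18:30.
Keiko ∩ Dana: 12:45–13:15.
Total common minutes: 30.

30 minutes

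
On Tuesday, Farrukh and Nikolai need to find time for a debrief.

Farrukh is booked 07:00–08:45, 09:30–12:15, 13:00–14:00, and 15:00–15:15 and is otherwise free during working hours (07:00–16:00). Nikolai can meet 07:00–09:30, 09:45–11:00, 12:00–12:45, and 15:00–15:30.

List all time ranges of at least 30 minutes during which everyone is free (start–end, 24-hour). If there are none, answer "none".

08:45–09:30, 12:15–12:45

Farrukh free within 07:00–16:00: 08:45–09:30, 12:15–13:00, 14:00–15:00, 15:15–16:00.
Farrukh ∩ Nikolai: 08:45–09:30, 12:15–12:45, 15:15–15:30.
Windows ≥ 30 min: 08:45–09:30, 12:15–12:45.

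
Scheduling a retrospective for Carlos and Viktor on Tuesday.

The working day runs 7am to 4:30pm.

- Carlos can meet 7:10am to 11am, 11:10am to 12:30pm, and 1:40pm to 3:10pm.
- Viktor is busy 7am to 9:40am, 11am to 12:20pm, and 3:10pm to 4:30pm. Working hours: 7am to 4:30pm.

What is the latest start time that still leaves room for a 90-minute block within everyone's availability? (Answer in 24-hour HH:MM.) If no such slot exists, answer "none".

Viktor free within 07:00–16:30: 09:40–11:00, 12:20–15:10.
Carlos ∩ Viktor: 09:40–11:00, 12:20–12:30, 13:40–15:10.
Windows ≥ 90 min: 13:40–15:10.
Latest start in the last window 13:40–15:10 is 15:10 − 90 min = 13:40.

13:40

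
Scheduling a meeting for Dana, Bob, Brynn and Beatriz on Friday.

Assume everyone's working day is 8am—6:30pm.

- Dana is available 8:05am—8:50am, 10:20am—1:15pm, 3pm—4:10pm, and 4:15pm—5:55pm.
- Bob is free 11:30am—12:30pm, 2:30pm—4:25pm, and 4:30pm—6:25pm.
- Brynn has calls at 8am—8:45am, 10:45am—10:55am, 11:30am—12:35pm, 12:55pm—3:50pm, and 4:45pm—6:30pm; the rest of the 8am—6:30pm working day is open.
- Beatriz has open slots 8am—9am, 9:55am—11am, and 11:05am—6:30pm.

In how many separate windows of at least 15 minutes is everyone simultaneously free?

2

Brynn free within 08:00–18:30: 08:45–10:45, 10:55–11:30, 12:35–12:55, 15:50–16:45.
Dana ∩ Bob: 11:30–12:30, 15:00–16:10, 16:15–16:25, 16:30–17:55.
Dana ∩ Bob ∩ Brynn: 15:50–16:10, 16:15–16:25, 16:30–16:45.
Dana ∩ Bob ∩ Brynn ∩ Beatriz: 15:50–16:10, 16:15–16:25, 16:30–16:45.
Windows ≥ 15 min: 15:50–16:10, 16:30–16:45.
That's 2 windows.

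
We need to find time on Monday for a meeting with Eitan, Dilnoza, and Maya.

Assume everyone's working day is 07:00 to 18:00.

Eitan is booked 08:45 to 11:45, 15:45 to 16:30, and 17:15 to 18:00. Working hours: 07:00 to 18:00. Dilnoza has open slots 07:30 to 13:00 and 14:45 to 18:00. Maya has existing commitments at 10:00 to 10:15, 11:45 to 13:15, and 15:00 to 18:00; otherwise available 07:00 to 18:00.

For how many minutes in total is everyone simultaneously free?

90 minutes

Eitan free within 07:00–18:00: 07:00–08:45, 11:45–15:45, 16:30–17:15.
Maya free within 07:00–18:00: 07:00–10:00, 10:15–11:45, 13:15–15:00.
Eitan ∩ Dilnoza: 07:30–08:45, 11:45–13:00, 14:45–15:45, 16:30–17:15.
Eitan ∩ Dilnoza ∩ Maya: 07:30–08:45, 14:45–15:00.
Total common minutes: 75 + 15 = 90.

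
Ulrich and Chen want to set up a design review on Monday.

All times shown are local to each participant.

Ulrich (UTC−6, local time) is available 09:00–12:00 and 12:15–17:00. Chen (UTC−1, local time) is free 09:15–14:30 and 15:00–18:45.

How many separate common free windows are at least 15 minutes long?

Ulrich → UTC: 15:00–18:00, 18:15–23:00.
Chen → UTC: 10:15–15:30, 16:00–19:45.
Ulrich ∩ Chen: 15:00–15:30, 16:00–18:00, 18:15–19:45.
Windows ≥ 15 min: 15:00–15:30, 16:00–18:00, 18:15–19:45.
That's 3 windows.

3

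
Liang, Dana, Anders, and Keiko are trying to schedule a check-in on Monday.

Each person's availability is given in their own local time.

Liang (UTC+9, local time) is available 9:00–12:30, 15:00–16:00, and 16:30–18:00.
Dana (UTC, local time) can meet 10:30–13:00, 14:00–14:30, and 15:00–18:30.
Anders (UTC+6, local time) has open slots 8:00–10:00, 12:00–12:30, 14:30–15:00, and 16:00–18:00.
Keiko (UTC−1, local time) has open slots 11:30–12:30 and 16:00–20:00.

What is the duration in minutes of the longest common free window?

Liang → UTC: 00:00–03:30, 06:00–07:00, 07:30–09:00.
Dana → UTC: 10:30–13:00, 14:00–14:30, 15:00–18:30.
Anders → UTC: 02:00–04:00, 06:00–06:30, 08:30–09:00, 10:00–12:00.
Keiko → UTC: 12:30–13:30, 17:00–21:00.
Liang ∩ Dana: (none).
Liang ∩ Dana ∩ Anders: (none).
Liang ∩ Dana ∩ Anders ∩ Keiko: (none).
No common window.

0 minutes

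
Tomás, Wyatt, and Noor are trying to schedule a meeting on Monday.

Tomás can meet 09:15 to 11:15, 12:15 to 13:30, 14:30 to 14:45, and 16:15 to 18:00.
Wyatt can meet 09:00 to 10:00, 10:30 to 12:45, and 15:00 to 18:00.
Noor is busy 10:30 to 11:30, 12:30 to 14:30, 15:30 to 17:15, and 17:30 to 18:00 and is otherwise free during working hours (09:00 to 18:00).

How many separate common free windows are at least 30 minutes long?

Noor free within 09:00–18:00: 09:00–10:30, 11:30–12:30, 14:30–15:30, 17:15–17:30.
Tomás ∩ Wyatt: 09:15–10:00, 10:30–11:15, 12:15–12:45, 16:15–18:00.
Tomás ∩ Wyatt ∩ Noor: 09:15–10:00, 12:15–12:30, 17:15–17:30.
Windows ≥ 30 min: 09:15–10:00.
That's 1 window.

1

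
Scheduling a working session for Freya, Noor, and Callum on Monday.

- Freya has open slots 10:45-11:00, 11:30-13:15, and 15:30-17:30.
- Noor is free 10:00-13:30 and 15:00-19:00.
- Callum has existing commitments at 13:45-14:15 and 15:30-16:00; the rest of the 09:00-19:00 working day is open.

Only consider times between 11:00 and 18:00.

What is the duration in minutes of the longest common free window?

Callum free within 09:00–19:00: 09:00–13:45, 14:15–15:30, 16:00–19:00.
Freya ∩ Noor: 10:45–11:00, 11:30–13:15, 15:30–17:30.
Freya ∩ Noor ∩ Callum: 10:45–11:00, 11:30–13:15, 16:00–17:30.
Restricted to 11:00–18:00: 11:30–13:15, 16:00–17:30.
Common window lengths: 105, 90 min; longest is 105.

105 minutes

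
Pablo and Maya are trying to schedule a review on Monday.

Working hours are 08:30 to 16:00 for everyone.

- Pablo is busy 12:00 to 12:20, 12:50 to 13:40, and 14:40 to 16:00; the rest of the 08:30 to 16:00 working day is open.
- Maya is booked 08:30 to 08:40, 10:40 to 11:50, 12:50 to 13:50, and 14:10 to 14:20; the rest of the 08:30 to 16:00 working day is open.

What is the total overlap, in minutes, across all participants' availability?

200 minutes

Pablo free within 08:30–16:00: 08:30–12:00, 12:20–12:50, 13:40–14:40.
Maya free within 08:30–16:00: 08:40–10:40, 11:50–12:50, 13:50–14:10, 14:20–16:00.
Pablo ∩ Maya: 08:40–10:40, 11:50–12:00, 12:20–12:50, 13:50–14:10, 14:20–14:40.
Total common minutes: 120 + 10 + 30 + 20 + 20 = 200.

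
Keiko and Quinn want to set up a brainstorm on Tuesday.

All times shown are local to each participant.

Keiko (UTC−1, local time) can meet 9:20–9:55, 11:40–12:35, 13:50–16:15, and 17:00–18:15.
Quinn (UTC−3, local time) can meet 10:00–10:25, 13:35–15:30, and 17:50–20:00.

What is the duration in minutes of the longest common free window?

40 minutes

Keiko → UTC: 10:20–10:55, 12:40–13:35, 14:50–17:15, 18:00–19:15.
Quinn → UTC: 13:00–13:25, 16:35–18:30, 20:50–23:00.
Keiko ∩ Quinn: 13:00–13:25, 16:35–17:15, 18:00–18:30.
Common window lengths: 25, 40, 30 min; longest is 40.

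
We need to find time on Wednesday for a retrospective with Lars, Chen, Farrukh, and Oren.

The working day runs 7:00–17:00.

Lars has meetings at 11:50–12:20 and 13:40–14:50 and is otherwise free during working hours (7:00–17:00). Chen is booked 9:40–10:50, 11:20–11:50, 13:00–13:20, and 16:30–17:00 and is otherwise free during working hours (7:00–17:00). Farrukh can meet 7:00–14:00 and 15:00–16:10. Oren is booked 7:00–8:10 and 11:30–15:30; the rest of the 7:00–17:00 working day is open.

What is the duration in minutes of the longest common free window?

Lars free within 07:00–17:00: 07:00–11:50, 12:20–13:40, 14:50–17:00.
Chen free within 07:00–17:00: 07:00–09:40, 10:50–11:20, 11:50–13:00, 13:20–16:30.
Oren free within 07:00–17:00: 08:10–11:30, 15:30–17:00.
Lars ∩ Chen: 07:00–09:40, 10:50–11:20, 12:20–13:00, 13:20–13:40, 14:50–16:30.
Lars ∩ Chen ∩ Farrukh: 07:00–09:40, 10:50–11:20, 12:20–13:00, 13:20–13:40, 15:00–16:10.
Lars ∩ Chen ∩ Farrukh ∩ Oren: 08:10–09:40, 10:50–11:20, 15:30–16:10.
Common window lengths: 90, 30, 40 min; longest is 90.

90 minutes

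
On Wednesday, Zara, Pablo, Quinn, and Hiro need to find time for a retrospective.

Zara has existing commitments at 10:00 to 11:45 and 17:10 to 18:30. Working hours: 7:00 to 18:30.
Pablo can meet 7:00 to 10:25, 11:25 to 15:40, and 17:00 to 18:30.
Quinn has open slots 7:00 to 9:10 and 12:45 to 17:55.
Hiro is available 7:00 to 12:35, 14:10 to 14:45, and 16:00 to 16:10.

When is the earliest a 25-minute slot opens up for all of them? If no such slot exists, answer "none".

Zara free within 07:00–18:30: 07:00–10:00, 11:45–17:10.
Zara ∩ Pablo: 07:00–10:00, 11:45–15:40, 17:00–17:10.
Zara ∩ Pablo ∩ Quinn: 07:00–09:10, 12:45–15:40, 17:00–17:10.
Zara ∩ Pablo ∩ Quinn ∩ Hiro: 07:00–09:10, 14:10–14:45.
Windows ≥ 25 min: 07:00–09:10, 14:10–14:45.
Earliest such window starts at 07:00.

07:00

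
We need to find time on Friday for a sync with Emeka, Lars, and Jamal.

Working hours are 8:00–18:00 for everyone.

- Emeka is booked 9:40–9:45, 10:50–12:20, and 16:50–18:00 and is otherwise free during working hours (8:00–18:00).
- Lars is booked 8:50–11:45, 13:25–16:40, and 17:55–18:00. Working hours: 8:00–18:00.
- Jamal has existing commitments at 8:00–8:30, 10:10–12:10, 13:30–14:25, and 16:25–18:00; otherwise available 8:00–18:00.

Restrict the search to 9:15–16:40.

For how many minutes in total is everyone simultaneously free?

65 minutes

Emeka free within 08:00–18:00: 08:00–09:40, 09:45–10:50, 12:20–16:50.
Lars free within 08:00–18:00: 08:00–08:50, 11:45–13:25, 16:40–17:55.
Jamal free within 08:00–18:00: 08:30–10:10, 12:10–13:30, 14:25–16:25.
Emeka ∩ Lars: 08:00–08:50, 12:20–13:25, 16:40–16:50.
Emeka ∩ Lars ∩ Jamal: 08:30–08:50, 12:20–13:25.
Restricted to 09:15–16:40: 12:20–13:25.
Total common minutes: 65.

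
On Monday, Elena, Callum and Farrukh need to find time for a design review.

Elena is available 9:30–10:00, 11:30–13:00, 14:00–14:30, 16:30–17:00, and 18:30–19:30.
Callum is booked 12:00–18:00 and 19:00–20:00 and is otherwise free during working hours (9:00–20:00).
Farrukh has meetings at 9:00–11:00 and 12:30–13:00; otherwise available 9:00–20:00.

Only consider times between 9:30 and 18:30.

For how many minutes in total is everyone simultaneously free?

Callum free within 09:00–20:00: 09:00–12:00, 18:00–19:00.
Farrukh free within 09:00–20:00: 11:00–12:30, 13:00–20:00.
Elena ∩ Callum: 09:30–10:00, 11:30–12:00, 18:30–19:00.
Elena ∩ Callum ∩ Farrukh: 11:30–12:00, 18:30–19:00.
Restricted to 09:30–18:30: 11:30–12:00.
Total common minutes: 30.

30 minutes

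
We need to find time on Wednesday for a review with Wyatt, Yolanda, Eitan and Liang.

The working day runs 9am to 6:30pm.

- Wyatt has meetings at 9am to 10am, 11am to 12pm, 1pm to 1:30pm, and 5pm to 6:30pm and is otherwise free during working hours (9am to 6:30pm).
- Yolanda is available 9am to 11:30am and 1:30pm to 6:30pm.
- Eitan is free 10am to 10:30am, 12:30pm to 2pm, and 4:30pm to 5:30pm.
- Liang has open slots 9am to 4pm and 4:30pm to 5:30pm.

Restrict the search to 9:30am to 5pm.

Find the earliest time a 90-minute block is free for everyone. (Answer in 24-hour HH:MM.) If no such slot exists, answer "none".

Wyatt free within 09:00–18:30: 10:00–11:00, 12:00–13:00, 13:30–17:00.
Wyatt ∩ Yolanda: 10:00–11:00, 13:30–17:00.
Wyatt ∩ Yolanda ∩ Eitan: 10:00–10:30, 13:30–14:00, 16:30–17:00.
Wyatt ∩ Yolanda ∩ Eitan ∩ Liang: 10:00–10:30, 13:30–14:00, 16:30–17:00.
Restricted to 09:30–17:00: 10:00–10:30, 13:30–14:00, 16:30–17:00.
Windows ≥ 90 min: (none).

none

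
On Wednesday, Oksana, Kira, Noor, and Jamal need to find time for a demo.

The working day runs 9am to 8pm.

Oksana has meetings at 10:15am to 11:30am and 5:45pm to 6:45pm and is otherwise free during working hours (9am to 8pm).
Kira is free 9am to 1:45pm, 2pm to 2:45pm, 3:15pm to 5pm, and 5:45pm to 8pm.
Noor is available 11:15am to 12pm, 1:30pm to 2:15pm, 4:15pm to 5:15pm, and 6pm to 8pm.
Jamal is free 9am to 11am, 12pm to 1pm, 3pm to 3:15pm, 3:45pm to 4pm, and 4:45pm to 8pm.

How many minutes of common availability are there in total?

Oksana free within 09:00–20:00: 09:00–10:15, 11:30–17:45, 18:45–20:00.
Oksana ∩ Kira: 09:00–10:15, 11:30–13:45, 14:00–14:45, 15:15–17:00, 18:45–20:00.
Oksana ∩ Kira ∩ Noor: 11:30–12:00, 13:30–13:45, 14:00–14:15, 16:15–17:00, 18:45–20:00.
Oksana ∩ Kira ∩ Noor ∩ Jamal: 16:45–17:00, 18:45–20:00.
Total common minutes: 15 + 75 = 90.

90 minutes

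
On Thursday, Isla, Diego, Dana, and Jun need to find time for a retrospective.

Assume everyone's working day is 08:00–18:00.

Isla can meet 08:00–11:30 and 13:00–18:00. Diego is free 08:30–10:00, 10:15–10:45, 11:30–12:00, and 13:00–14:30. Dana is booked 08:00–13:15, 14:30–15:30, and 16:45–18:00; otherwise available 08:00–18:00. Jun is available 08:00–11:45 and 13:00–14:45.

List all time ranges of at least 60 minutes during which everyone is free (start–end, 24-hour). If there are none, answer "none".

Dana free within 08:00–18:00: 13:15–14:30, 15:30–16:45.
Isla ∩ Diego: 08:30–10:00, 10:15–10:45, 13:00–14:30.
Isla ∩ Diego ∩ Dana: 13:15–14:30.
Isla ∩ Diego ∩ Dana ∩ Jun: 13:15–14:30.
Windows ≥ 60 min: 13:15–14:30.

13:15–14:30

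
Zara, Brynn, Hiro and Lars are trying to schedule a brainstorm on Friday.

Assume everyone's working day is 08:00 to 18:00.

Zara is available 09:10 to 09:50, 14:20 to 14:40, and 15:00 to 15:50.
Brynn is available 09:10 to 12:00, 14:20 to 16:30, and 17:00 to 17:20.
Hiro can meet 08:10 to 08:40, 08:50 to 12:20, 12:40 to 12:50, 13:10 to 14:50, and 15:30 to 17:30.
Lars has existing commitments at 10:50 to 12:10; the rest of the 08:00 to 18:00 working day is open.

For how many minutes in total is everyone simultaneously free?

80 minutes

Lars free within 08:00–18:00: 08:00–10:50, 12:10–18:00.
Zara ∩ Brynn: 09:10–09:50, 14:20–14:40, 15:00–15:50.
Zara ∩ Brynn ∩ Hiro: 09:10–09:50, 14:20–14:40, 15:30–15:50.
Zara ∩ Brynn ∩ Hiro ∩ Lars: 09:10–09:50, 14:20–14:40, 15:30–15:50.
Total common minutes: 40 + 20 + 20 = 80.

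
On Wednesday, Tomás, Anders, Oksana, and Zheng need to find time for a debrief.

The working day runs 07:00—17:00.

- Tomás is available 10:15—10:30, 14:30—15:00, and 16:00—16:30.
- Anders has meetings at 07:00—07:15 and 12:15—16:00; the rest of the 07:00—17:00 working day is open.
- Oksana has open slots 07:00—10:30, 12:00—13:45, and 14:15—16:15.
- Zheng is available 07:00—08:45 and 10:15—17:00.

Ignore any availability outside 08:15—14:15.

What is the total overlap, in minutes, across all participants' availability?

15 minutes

Anders free within 07:00–17:00: 07:15–12:15, 16:00–17:00.
Tomás ∩ Anders: 10:15–10:30, 16:00–16:30.
Tomás ∩ Anders ∩ Oksana: 10:15–10:30, 16:00–16:15.
Tomás ∩ Anders ∩ Oksana ∩ Zheng: 10:15–10:30, 16:00–16:15.
Restricted to 08:15–14:15: 10:15–10:30.
Total common minutes: 15.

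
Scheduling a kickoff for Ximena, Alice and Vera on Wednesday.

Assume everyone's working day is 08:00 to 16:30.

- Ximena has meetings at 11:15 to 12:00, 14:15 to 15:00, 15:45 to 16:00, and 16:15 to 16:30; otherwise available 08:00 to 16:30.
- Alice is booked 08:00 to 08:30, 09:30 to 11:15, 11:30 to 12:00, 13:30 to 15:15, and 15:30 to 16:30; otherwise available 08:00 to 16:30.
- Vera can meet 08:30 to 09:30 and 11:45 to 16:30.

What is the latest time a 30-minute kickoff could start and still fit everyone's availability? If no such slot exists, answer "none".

13:00

Ximena free within 08:00–16:30: 08:00–11:15, 12:00–14:15, 15:00–15:45, 16:00–16:15.
Alice free within 08:00–16:30: 08:30–09:30, 11:15–11:30, 12:00–13:30, 15:15–15:30.
Ximena ∩ Alice: 08:30–09:30, 12:00–13:30, 15:15–15:30.
Ximena ∩ Alice ∩ Vera: 08:30–09:30, 12:00–13:30, 15:15–15:30.
Windows ≥ 30 min: 08:30–09:30, 12:00–13:30.
Latest start in the last window 12:00–13:30 is 13:30 − 30 min = 13:00.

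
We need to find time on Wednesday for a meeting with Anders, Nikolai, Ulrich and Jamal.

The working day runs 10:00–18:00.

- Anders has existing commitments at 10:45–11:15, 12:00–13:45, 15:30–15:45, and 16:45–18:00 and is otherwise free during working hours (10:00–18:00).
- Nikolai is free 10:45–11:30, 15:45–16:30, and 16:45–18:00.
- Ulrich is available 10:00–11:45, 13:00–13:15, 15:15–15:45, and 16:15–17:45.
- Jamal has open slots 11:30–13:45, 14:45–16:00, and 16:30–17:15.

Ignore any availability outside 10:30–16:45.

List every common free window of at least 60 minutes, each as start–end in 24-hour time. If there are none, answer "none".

none

Anders free within 10:00–18:00: 10:00–10:45, 11:15–12:00, 13:45–15:30, 15:45–16:45.
Anders ∩ Nikolai: 11:15–11:30, 15:45–16:30.
Anders ∩ Nikolai ∩ Ulrich: 11:15–11:30, 16:15–16:30.
Anders ∩ Nikolai ∩ Ulrich ∩ Jamal: (none).
Restricted to 10:30–16:45: (none).
Windows ≥ 60 min: (none).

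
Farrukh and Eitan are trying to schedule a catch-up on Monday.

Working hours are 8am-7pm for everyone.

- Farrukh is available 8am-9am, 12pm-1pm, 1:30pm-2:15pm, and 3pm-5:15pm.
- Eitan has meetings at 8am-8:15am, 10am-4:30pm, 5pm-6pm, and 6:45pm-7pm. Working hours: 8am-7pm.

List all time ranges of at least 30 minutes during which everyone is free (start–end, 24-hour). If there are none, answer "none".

08:15–09:00, 16:30–17:00

Eitan free within 08:00–19:00: 08:15–10:00, 16:30–17:00, 18:00–18:45.
Farrukh ∩ Eitan: 08:15–09:00, 16:30–17:00.
Windows ≥ 30 min: 08:15–09:00, 16:30–17:00.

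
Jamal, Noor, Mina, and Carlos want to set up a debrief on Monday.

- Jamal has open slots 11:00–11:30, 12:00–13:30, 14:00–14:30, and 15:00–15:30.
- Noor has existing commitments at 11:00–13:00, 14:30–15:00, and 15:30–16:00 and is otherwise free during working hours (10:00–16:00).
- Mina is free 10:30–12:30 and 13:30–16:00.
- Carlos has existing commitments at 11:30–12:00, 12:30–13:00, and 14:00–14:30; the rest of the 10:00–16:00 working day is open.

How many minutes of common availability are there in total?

Noor free within 10:00–16:00: 10:00–11:00, 13:00–14:30, 15:00–15:30.
Carlos free within 10:00–16:00: 10:00–11:30, 12:00–12:30, 13:00–14:00, 14:30–16:00.
Jamal ∩ Noor: 13:00–13:30, 14:00–14:30, 15:00–15:30.
Jamal ∩ Noor ∩ Mina: 14:00–14:30, 15:00–15:30.
Jamal ∩ Noor ∩ Mina ∩ Carlos: 15:00–15:30.
Total common minutes: 30.

30 minutes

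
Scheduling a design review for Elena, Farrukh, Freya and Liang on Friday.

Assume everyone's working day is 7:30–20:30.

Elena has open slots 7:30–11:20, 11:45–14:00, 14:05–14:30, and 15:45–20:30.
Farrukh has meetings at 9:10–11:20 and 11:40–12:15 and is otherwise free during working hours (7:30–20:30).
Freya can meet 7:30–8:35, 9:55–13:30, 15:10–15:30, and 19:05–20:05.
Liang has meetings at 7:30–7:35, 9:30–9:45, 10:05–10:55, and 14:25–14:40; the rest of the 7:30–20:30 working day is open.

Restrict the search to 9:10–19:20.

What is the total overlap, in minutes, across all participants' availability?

Farrukh free within 07:30–20:30: 07:30–09:10, 11:20–11:40, 12:15–20:30.
Liang free within 07:30–20:30: 07:35–09:30, 09:45–10:05, 10:55–14:25, 14:40–20:30.
Elena ∩ Farrukh: 07:30–09:10, 12:15–14:00, 14:05–14:30, 15:45–20:30.
Elena ∩ Farrukh ∩ Freya: 07:30–08:35, 12:15–13:30, 19:05–20:05.
Elena ∩ Farrukh ∩ Freya ∩ Liang: 07:35–08:35, 12:15–13:30, 19:05–20:05.
Restricted to 09:10–19:20: 12:15–13:30, 19:05–19:20.
Total common minutes: 75 + 15 = 90.

90 minutes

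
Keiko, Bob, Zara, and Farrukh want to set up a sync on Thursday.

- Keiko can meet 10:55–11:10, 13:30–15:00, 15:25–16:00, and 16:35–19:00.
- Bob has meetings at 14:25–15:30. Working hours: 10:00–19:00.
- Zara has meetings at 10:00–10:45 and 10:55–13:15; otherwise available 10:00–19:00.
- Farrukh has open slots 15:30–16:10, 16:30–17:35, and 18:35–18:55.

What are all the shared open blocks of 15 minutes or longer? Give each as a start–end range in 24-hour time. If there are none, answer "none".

Bob free within 10:00–19:00: 10:00–14:25, 15:30–19:00.
Zara free within 10:00–19:00: 10:45–10:55, 13:15–19:00.
Keiko ∩ Bob: 10:55–11:10, 13:30–14:25, 15:30–16:00, 16:35–19:00.
Keiko ∩ Bob ∩ Zara: 13:30–14:25, 15:30–16:00, 16:35–19:00.
Keiko ∩ Bob ∩ Zara ∩ Farrukh: 15:30–16:00, 16:35–17:35, 18:35–18:55.
Windows ≥ 15 min: 15:30–16:00, 16:35–17:35, 18:35–18:55.

15:30–16:00, 16:35–17:35, 18:35–18:55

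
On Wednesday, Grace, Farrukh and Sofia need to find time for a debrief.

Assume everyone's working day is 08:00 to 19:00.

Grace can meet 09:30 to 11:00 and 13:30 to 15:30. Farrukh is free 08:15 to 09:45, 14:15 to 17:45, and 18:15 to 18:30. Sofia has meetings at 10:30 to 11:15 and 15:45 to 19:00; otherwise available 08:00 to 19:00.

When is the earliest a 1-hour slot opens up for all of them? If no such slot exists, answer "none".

14:15

Sofia free within 08:00–19:00: 08:00–10:30, 11:15–15:45.
Grace ∩ Farrukh: 09:30–09:45, 14:15–15:30.
Grace ∩ Farrukh ∩ Sofia: 09:30–09:45, 14:15–15:30.
Windows ≥ 60 min: 14:15–15:30.
Earliest such window starts at 14:15.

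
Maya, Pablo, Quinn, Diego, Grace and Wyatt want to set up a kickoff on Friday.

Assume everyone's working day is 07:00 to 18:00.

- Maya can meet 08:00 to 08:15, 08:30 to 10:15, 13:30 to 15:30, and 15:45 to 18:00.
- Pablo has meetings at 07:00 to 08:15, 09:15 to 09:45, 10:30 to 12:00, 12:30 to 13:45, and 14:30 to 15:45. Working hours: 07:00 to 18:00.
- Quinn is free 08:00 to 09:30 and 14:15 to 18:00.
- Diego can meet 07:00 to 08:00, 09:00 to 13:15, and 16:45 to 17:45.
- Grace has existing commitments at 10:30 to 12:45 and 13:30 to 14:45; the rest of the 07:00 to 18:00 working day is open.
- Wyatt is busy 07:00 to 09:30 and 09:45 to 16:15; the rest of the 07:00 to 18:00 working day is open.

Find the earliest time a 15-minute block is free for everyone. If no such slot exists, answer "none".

16:45

Pablo free within 07:00–18:00: 08:15–09:15, 09:45–10:30, 12:00–12:30, 13:45–14:30, 15:45–18:00.
Grace free within 07:00–18:00: 07:00–10:30, 12:45–13:30, 14:45–18:00.
Wyatt free within 07:00–18:00: 09:30–09:45, 16:15–18:00.
Maya ∩ Pablo: 08:30–09:15, 09:45–10:15, 13:45–14:30, 15:45–18:00.
Maya ∩ Pablo ∩ Quinn: 08:30–09:15, 14:15–14:30, 15:45–18:00.
Maya ∩ Pablo ∩ Quinn ∩ Diego: 09:00–09:15, 16:45–17:45.
Maya ∩ Pablo ∩ Quinn ∩ Diego ∩ Grace: 09:00–09:15, 16:45–17:45.
Maya ∩ Pablo ∩ Quinn ∩ Diego ∩ Grace ∩ Wyatt: 16:45–17:45.
Windows ≥ 15 min: 16:45–17:45.
Earliest such window starts at 16:45.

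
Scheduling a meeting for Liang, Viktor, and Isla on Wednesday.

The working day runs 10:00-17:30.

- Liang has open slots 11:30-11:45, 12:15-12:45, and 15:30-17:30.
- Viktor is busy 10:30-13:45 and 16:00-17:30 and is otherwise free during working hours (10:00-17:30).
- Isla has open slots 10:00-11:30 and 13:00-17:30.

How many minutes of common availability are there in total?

Viktor free within 10:00–17:30: 10:00–10:30, 13:45–16:00.
Liang ∩ Viktor: 15:30–16:00.
Liang ∩ Viktor ∩ Isla: 15:30–16:00.
Total common minutes: 30.

30 minutes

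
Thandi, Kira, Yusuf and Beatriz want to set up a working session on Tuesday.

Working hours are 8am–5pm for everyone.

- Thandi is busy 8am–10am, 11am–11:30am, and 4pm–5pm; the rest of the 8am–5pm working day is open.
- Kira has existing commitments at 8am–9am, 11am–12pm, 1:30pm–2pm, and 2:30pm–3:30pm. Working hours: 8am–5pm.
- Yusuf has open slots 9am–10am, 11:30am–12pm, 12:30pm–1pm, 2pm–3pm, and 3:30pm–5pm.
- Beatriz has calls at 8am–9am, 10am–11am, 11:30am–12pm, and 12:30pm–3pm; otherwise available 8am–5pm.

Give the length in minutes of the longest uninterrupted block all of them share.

Thandi free within 08:00–17:00: 10:00–11:00, 11:30–16:00.
Kira free within 08:00–17:00: 09:00–11:00, 12:00–13:30, 14:00–14:30, 15:30–17:00.
Beatriz free within 08:00–17:00: 09:00–10:00, 11:00–11:30, 12:00–12:30, 15:00–17:00.
Thandi ∩ Kira: 10:00–11:00, 12:00–13:30, 14:00–14:30, 15:30–16:00.
Thandi ∩ Kira ∩ Yusuf: 12:30–13:00, 14:00–14:30, 15:30–16:00.
Thandi ∩ Kira ∩ Yusuf ∩ Beatriz: 15:30–16:00.
Single common window of 30 minutes.

30 minutes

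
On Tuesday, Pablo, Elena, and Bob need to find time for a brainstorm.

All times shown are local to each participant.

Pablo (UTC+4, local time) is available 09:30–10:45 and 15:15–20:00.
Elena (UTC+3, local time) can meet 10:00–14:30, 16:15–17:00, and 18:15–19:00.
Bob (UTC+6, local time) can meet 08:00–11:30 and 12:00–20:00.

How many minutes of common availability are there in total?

60 minutes

Pablo → UTC: 05:30–06:45, 11:15–16:00.
Elena → UTC: 07:00–11:30, 13:15–14:00, 15:15–16:00.
Bob → UTC: 02:00–05:30, 06:00–14:00.
Pablo ∩ Elena: 11:15–11:30, 13:15–14:00, 15:15–16:00.
Pablo ∩ Elena ∩ Bob: 11:15–11:30, 13:15–14:00.
Total common minutes: 15 + 45 = 60.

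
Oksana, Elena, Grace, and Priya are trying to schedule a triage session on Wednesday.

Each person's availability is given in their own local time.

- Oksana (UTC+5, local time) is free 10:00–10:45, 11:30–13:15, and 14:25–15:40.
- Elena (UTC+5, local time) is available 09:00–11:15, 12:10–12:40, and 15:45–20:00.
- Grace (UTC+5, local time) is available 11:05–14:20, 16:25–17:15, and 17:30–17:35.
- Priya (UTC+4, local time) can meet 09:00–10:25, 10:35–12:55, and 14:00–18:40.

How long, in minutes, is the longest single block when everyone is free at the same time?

Oksana → UTC: 05:00–05:45, 06:30–08:15, 09:25–10:40.
Elena → UTC: 04:00–06:15, 07:10–07:40, 10:45–15:00.
Grace → UTC: 06:05–09:20, 11:25–12:15, 12:30–12:35.
Priya → UTC: 05:00–06:25, 06:35–08:55, 10:00–14:40.
Oksana ∩ Elena: 05:00–05:45, 07:10–07:40.
Oksana ∩ Elena ∩ Grace: 07:10–07:40.
Oksana ∩ Elena ∩ Grace ∩ Priya: 07:10–07:40.
Single common window of 30 minutes.

30 minutes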